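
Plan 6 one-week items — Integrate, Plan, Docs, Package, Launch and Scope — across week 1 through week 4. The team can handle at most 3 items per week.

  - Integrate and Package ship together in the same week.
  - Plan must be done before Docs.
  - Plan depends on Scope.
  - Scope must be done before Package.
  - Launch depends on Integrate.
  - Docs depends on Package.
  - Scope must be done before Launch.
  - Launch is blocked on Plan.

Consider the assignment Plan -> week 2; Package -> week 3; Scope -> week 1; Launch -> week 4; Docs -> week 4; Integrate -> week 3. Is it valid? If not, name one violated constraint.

Yes

The team can handle at most 3 items per week — holds.
Launch depends on Integrate — holds.
Integrate and Package ship together in the same week — holds.
Docs depends on Package — holds.
Plan depends on Scope — holds.
Launch is blocked on Plan — holds.
Plan must be done before Docs — holds.
Scope must be done before Package — holds.
Scope must be done before Launch — holds.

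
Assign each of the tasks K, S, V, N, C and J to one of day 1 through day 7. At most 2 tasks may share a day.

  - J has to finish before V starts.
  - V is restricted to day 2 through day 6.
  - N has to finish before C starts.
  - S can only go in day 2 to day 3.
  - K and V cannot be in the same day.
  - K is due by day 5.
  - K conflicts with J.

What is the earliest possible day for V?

day 2

V is available from day 2; V's own window allows nothing later than day 6.
V at day 2 is achievable: V in day 2, C in day 3, K in day 3, J in day 1, N in day 1, S in day 2.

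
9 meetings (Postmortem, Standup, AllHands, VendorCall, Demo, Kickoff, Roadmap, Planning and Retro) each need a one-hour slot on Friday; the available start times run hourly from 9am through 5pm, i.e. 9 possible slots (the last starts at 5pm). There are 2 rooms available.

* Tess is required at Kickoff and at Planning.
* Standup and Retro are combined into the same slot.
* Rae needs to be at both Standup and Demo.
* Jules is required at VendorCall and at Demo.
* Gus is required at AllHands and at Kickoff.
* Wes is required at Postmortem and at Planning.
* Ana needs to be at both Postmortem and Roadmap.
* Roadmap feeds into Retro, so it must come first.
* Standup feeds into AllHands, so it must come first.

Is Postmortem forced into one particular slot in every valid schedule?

No

Postmortem can be 9am (e.g. Retro in 11am; Planning in 12pm; VendorCall in 9am; AllHands in 12pm; Demo in 10am; Standup in 11am; Postmortem in 9am; Roadmap in 10am; Kickoff in 1pm) or 10am (e.g. Planning=12pm, AllHands=12pm, Postmortem=10am, Standup=11am, Kickoff=1pm, Roadmap=9am, Retro=11am, Demo=10am, VendorCall=9am).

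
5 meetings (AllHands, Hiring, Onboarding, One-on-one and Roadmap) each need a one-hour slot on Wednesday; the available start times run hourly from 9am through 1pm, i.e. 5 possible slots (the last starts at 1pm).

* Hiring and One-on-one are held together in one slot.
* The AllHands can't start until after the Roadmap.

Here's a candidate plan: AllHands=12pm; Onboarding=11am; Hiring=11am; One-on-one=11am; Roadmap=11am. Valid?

The AllHands can't start until after the Roadmap — holds.
Hiring and One-on-one are held together in one slot — holds.

Yes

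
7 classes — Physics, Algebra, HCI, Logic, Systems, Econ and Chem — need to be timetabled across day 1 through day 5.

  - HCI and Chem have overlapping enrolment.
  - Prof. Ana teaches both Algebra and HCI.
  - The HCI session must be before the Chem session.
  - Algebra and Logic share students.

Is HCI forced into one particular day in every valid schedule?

HCI can be day 1 (e.g. Chem -> day 2, Econ -> day 1, Physics -> day 1, Algebra -> day 2, Logic -> day 1, HCI -> day 1, Systems -> day 1) or day 2 (e.g. Econ in day 1; Algebra in day 1; Systems in day 1; Logic in day 2; HCI in day 2; Chem in day 3; Physics in day 1).

No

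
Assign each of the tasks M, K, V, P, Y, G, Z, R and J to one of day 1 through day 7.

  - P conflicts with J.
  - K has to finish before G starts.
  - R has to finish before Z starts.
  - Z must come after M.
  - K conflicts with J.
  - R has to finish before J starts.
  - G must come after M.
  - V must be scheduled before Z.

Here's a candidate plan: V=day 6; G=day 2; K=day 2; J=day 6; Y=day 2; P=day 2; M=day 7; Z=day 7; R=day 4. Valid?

R has to finish before J starts — holds.
K has to finish before G starts — violated.
R has to finish before Z starts — holds.
V must be scheduled before Z — holds.
Z must come after M — violated.
P conflicts with J — holds.
K conflicts with J — holds.
G must come after M — violated.

No. G must come after M is not satisfied.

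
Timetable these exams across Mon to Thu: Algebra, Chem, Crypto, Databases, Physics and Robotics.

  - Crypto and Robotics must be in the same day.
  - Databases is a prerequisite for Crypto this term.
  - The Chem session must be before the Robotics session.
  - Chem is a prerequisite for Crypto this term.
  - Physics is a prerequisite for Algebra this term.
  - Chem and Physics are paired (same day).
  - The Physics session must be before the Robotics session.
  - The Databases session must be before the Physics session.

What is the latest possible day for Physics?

Precedence pushes Physics to at least Tue; downstream work caps Physics at Wed.
Physics at Wed is achievable: Databases in Mon; Robotics in Thu; Chem in Wed; Physics in Wed; Algebra in Thu; Crypto in Thu.

Wed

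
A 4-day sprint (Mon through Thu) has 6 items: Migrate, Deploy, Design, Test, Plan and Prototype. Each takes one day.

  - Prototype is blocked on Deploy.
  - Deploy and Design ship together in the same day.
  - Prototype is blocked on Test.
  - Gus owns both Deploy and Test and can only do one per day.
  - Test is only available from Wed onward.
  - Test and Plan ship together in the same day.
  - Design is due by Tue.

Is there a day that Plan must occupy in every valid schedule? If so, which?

Wed

Plan must be in the same day as Test, which can't be before Wed, so Plan is at least Wed; Plan must be in the same day as Test, which can't be after Wed, so Plan is at most Wed.
So Plan is pinned to Wed.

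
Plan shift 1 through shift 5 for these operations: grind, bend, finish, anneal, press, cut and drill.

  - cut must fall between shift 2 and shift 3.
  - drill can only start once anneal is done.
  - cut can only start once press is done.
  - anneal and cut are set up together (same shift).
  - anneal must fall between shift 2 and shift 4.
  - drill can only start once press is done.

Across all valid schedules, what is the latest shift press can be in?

Downstream work caps press at shift 2.
press at shift 2 is achievable: press in shift 2; bend in shift 1; grind in shift 1; anneal in shift 3; cut in shift 3; drill in shift 4; finish in shift 1.

shift 2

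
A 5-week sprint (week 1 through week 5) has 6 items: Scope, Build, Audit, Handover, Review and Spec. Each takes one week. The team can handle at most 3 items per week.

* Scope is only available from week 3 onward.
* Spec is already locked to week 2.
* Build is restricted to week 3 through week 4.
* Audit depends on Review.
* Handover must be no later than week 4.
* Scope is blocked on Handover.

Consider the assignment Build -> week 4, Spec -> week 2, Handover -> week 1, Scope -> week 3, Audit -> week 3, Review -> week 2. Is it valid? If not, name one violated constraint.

Valid

Build is restricted to week 3 through week 4 — holds.
The team can handle at most 3 items per week — holds.
Spec is already locked to week 2 — holds.
Audit depends on Review — holds.
Scope is blocked on Handover — holds.
Scope is only available from week 3 onward — holds.
Handover must be no later than week 4 — holds.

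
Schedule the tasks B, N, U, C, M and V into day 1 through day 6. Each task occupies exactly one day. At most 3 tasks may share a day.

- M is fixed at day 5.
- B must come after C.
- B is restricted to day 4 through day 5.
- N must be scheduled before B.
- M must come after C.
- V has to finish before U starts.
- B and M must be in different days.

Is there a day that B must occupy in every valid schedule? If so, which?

day 4

B's window is day 4–day 5.
M is fixed at day 5, and B can't share a day with M.
So B must be day 4.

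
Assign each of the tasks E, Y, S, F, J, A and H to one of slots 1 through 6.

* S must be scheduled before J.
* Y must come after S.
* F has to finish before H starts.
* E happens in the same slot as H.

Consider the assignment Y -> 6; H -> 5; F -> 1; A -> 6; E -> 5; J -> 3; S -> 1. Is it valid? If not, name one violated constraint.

S must be scheduled before J — holds.
F has to finish before H starts — holds.
E happens in the same slot as H — holds.
Y must come after S — holds.

Valid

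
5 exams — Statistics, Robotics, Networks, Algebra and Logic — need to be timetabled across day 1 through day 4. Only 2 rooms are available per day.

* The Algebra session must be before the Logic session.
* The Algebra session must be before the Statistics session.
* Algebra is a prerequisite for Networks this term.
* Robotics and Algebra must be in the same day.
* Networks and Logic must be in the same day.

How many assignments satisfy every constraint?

Splitting on Statistics: it can be day 2 (2), day 3 (3), day 4 (3). Listing each branch's schedules as (Robotics, Networks, Algebra, Logic) by day number:
Statistics=day 2: (1,3,1,3) (1,4,1,4) — 2.
Statistics=day 3: (1,2,1,2) (1,4,1,4) (2,4,2,4) — 3.
Statistics=day 4: (1,2,1,2) (1,3,1,3) (2,3,2,3) — 3.
Summing: 2 + 3 + 3 = 8.

8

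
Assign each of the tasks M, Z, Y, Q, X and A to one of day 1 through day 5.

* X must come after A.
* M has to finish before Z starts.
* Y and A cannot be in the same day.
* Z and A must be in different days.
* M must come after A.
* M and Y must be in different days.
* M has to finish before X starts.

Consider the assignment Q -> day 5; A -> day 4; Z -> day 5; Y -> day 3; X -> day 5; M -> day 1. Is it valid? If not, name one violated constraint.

No — it violates: M must come after A

M and Y must be in different days — holds.
Y and A cannot be in the same day — holds.
M must come after A — violated.
X must come after A — holds.
M has to finish before Z starts — holds.
Z and A must be in different days — holds.
M has to finish before X starts — holds.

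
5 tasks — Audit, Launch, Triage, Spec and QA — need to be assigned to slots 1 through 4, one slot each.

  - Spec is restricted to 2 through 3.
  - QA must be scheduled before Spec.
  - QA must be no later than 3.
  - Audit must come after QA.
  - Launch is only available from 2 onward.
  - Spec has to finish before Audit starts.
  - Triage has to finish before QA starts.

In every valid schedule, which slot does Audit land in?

Precedence pushes Audit to at least 4.
So Audit is pinned to 4.

4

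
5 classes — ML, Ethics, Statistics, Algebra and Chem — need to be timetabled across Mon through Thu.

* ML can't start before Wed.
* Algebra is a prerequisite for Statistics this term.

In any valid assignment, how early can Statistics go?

Precedence pushes Statistics to at least Tue.
Statistics at Tue is achievable: Chem -> Mon; Algebra -> Mon; Statistics -> Tue; ML -> Wed; Ethics -> Mon.

Tue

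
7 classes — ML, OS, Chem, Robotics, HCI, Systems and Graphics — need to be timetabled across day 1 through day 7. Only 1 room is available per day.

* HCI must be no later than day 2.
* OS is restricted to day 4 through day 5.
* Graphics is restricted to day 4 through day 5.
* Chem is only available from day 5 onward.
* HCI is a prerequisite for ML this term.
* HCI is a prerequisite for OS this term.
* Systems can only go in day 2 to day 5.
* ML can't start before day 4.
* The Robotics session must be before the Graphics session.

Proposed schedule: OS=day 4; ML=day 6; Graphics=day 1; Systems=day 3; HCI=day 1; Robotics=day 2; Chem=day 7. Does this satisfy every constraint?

No — it violates: Graphics is restricted to day 4 through day 5

Systems can only go in day 2 to day 5 — holds.
HCI is a prerequisite for OS this term — holds.
OS is restricted to day 4 through day 5 — holds.
HCI is a prerequisite for ML this term — holds.
Graphics is restricted to day 4 through day 5 — violated.
HCI must be no later than day 2 — holds.
Chem is only available from day 5 onward — holds.
Only 1 room is available per day — violated.
ML can't start before day 4 — holds.
The Robotics session must be before the Graphics session — violated.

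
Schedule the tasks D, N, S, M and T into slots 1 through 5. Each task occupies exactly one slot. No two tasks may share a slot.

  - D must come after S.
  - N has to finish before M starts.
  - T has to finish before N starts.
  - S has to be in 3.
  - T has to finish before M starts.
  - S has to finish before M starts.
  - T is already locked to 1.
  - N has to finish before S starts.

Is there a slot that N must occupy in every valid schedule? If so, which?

2

T is fixed at 1 and must come before N, so N is at least 2.
S is fixed at 3 and must come after N, so N is at most 2.
So N must be 2.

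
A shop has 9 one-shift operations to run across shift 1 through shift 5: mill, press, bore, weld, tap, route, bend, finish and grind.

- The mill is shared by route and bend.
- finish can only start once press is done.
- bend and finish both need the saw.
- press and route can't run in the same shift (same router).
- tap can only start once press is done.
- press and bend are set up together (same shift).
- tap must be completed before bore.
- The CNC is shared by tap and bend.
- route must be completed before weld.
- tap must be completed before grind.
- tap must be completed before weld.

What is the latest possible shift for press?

Downstream work caps press at shift 3.
press at shift 3 is achievable: weld=shift 5; tap=shift 4; grind=shift 5; finish=shift 4; route=shift 1; bend=shift 3; press=shift 3; bore=shift 5; mill=shift 1.

shift 3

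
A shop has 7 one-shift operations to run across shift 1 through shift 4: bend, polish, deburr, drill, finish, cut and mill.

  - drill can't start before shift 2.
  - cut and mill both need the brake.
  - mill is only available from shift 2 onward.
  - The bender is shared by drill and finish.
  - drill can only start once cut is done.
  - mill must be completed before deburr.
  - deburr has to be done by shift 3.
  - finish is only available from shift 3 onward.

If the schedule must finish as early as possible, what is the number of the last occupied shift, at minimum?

The precedence chain requires at least 2 distinct shifts.
finish can't be placed before shift 3, so the schedule must run through at least shift 3.
3 works (last occupied shift: shift 3): for example drill in shift 2, bend in shift 1, finish in shift 3, deburr in shift 3, cut in shift 1, mill in shift 2, polish in shift 1.

shift 3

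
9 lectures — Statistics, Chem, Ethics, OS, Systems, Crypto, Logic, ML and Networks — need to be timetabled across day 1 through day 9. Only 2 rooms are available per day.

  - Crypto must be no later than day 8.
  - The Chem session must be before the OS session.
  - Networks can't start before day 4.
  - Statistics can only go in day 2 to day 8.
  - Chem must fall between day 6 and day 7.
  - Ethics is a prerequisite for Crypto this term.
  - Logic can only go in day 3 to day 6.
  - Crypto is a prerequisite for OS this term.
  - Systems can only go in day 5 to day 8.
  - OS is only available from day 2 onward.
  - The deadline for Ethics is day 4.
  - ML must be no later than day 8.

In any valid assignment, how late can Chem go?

Chem is available from day 6; Chem's own window allows nothing later than day 7.
Chem at day 7 is achievable: Chem in day 7, Ethics in day 1, Crypto in day 2, Logic in day 3, Systems in day 5, Networks in day 4, OS in day 8, ML in day 1, Statistics in day 2.

day 7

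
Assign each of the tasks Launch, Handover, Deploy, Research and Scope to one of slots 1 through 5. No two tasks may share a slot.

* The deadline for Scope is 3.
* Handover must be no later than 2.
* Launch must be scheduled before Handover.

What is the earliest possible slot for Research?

Research at 4 is achievable: Deploy=5, Research=4, Launch=1, Handover=2, Scope=3.
Nothing earlier works — the capacity limit rule out every slot before 4.

4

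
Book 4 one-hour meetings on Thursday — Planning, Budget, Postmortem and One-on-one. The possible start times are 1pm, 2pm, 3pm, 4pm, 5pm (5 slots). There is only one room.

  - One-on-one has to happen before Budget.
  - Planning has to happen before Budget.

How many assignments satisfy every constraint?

Splitting on Planning: it can be 1pm (12), 2pm (12), 3pm (10), 4pm (6). Listing each branch's schedules as (Budget, Postmortem, One-on-one):
Planning=1pm: (3pm,4pm,2pm) (3pm,5pm,2pm) (4pm,2pm,3pm) (4pm,3pm,2pm) (4pm,5pm,2pm) (4pm,5pm,3pm) (5pm,2pm,3pm) (5pm,2pm,4pm) (5pm,3pm,2pm) (5pm,3pm,4pm) (5pm,4pm,2pm) (5pm,4pm,3pm) — 12.
Planning=2pm: (3pm,4pm,1pm) (3pm,5pm,1pm) (4pm,1pm,3pm) (4pm,3pm,1pm) (4pm,5pm,1pm) (4pm,5pm,3pm) (5pm,1pm,3pm) (5pm,1pm,4pm) (5pm,3pm,1pm) (5pm,3pm,4pm) (5pm,4pm,1pm) (5pm,4pm,3pm) — 12.
Planning=3pm: (4pm,1pm,2pm) (4pm,2pm,1pm) (4pm,5pm,1pm) (4pm,5pm,2pm) (5pm,1pm,2pm) (5pm,1pm,4pm) (5pm,2pm,1pm) (5pm,2pm,4pm) (5pm,4pm,1pm) (5pm,4pm,2pm) — 10.
Planning=4pm: (5pm,1pm,2pm) (5pm,1pm,3pm) (5pm,2pm,1pm) (5pm,2pm,3pm) (5pm,3pm,1pm) (5pm,3pm,2pm) — 6.
Summing: 12 + 12 + 10 + 6 = 40.

40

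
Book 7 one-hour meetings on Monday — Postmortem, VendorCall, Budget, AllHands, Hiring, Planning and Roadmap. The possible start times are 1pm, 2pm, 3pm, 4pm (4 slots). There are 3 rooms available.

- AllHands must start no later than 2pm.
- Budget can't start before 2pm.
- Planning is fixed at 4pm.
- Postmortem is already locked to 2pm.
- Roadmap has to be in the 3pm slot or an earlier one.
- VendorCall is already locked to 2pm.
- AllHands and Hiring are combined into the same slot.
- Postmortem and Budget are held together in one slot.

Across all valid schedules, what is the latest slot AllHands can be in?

AllHands's own window allows nothing later than 2pm.
AllHands at 1pm is achievable: Postmortem=2pm, AllHands=1pm, VendorCall=2pm, Roadmap=1pm, Budget=2pm, Hiring=1pm, Planning=4pm.
Nothing later works — the capacity limit rule out every slot after 1pm.

1pm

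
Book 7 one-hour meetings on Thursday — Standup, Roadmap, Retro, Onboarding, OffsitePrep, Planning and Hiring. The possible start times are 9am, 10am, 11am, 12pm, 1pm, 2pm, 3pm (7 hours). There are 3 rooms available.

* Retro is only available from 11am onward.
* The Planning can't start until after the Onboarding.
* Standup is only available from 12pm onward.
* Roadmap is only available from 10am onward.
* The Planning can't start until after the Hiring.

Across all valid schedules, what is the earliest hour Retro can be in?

Retro is available from 11am.
Retro at 11am is achievable: Planning in 10am; Standup in 12pm; Roadmap in 10am; Hiring in 9am; Retro in 11am; Onboarding in 9am; OffsitePrep in 9am.

11am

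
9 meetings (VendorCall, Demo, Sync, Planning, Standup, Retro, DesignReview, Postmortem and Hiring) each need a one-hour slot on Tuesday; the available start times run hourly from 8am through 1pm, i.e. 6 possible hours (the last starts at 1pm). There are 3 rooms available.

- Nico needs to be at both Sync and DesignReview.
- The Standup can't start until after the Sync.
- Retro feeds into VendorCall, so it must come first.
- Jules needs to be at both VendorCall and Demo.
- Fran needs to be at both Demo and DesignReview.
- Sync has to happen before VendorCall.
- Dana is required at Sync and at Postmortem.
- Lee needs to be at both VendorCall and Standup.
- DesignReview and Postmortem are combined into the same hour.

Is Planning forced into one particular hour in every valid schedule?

Planning can be 8am (e.g. Planning -> 8am, Demo -> 10am, DesignReview -> 9am, Postmortem -> 9am, Hiring -> 10am, VendorCall -> 9am, Retro -> 8am, Sync -> 8am, Standup -> 10am) or 9am (e.g. Standup -> 10am; Sync -> 8am; Hiring -> 9am; Retro -> 8am; VendorCall -> 9am; DesignReview -> 10am; Postmortem -> 10am; Planning -> 9am; Demo -> 8am).

No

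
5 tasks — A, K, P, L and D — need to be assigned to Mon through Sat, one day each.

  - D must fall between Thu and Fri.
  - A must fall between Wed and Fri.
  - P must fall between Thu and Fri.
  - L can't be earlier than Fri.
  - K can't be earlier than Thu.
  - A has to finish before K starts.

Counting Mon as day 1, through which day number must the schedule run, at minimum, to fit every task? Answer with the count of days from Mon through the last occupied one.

The precedence chain requires at least 2 distinct days.
L can't be placed before Fri — that is day 5 counting from Mon — so the schedule must run through at least 5 days.
5 works (last occupied day: Fri): for example L=Fri; D=Thu; K=Thu; P=Thu; A=Wed.

5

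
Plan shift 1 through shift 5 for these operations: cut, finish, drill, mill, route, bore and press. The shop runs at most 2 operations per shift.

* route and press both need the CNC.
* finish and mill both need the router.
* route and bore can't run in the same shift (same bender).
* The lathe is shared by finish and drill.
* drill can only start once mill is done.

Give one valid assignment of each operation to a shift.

mill=shift 1; press=shift 4; cut=shift 1; route=shift 2; finish=shift 3; bore=shift 3; drill=shift 2

Checking: mill(shift 1) before drill(shift 2); finish(shift 3) != drill(shift 2); route(shift 2) != bore(shift 3); finish(shift 3) != mill(shift 1); route(shift 2) != press(shift 4); max 2 per shift (cap 2).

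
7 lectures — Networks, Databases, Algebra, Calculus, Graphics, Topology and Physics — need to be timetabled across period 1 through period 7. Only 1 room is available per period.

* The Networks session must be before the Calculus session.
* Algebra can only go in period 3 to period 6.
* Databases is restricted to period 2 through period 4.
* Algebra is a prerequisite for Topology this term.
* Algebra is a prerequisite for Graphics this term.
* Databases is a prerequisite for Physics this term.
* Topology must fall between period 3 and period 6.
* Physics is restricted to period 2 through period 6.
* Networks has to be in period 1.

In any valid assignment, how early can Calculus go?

Precedence pushes Calculus to at least period 2.
Calculus at period 2 is achievable: Graphics -> period 7; Networks -> period 1; Algebra -> period 4; Databases -> period 3; Physics -> period 6; Topology -> period 5; Calculus -> period 2.

period 2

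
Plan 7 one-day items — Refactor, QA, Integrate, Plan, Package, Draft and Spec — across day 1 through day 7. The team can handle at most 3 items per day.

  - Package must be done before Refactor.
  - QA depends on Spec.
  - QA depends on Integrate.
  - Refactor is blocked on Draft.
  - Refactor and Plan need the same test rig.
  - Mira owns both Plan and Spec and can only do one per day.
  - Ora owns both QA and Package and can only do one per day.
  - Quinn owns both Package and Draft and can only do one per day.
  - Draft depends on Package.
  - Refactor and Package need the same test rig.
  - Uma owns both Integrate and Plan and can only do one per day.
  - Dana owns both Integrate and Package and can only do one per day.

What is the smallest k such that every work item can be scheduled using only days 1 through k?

3 days

The precedence chain requires at least 3 distinct days.
With at most 3 per day and 7 work items, at least 3 days are needed.
3 works (last occupied day: day 3): for example Package in day 1; QA in day 3; Spec in day 2; Integrate in day 2; Draft in day 2; Refactor in day 3; Plan in day 1.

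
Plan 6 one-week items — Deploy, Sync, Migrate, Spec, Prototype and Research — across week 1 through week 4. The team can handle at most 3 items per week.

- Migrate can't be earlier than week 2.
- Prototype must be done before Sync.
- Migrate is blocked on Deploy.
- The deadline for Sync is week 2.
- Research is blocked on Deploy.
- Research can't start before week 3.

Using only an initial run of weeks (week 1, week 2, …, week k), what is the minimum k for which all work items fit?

The precedence chain requires at least 2 distinct weeks.
With at most 3 per week and 6 work items, at least 2 weeks are needed.
Research can't be placed before week 3, so the schedule must run through at least week 3.
3 works (last occupied week: week 3): for example Spec -> week 1, Migrate -> week 2, Sync -> week 2, Deploy -> week 1, Research -> week 3, Prototype -> week 1.

3 weeks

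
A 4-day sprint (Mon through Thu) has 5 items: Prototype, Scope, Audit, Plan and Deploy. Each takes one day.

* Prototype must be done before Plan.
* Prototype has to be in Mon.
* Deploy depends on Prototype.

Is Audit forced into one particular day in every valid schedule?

No

Audit can be Mon (e.g. Deploy=Tue, Audit=Mon, Scope=Mon, Plan=Tue, Prototype=Mon) or Tue (e.g. Plan=Tue; Deploy=Tue; Scope=Mon; Audit=Tue; Prototype=Mon).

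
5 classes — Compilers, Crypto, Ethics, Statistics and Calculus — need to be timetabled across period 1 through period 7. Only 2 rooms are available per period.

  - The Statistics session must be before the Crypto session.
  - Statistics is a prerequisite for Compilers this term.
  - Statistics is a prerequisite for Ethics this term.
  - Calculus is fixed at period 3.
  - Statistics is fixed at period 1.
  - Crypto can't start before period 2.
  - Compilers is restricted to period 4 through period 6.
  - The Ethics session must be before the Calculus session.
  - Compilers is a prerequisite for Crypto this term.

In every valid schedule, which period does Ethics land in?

period 2

Statistics is fixed at period 1 and must come before Ethics, so Ethics is at least period 2.
Calculus is fixed at period 3 and must come after Ethics, so Ethics is at most period 2.
So Ethics must be period 2.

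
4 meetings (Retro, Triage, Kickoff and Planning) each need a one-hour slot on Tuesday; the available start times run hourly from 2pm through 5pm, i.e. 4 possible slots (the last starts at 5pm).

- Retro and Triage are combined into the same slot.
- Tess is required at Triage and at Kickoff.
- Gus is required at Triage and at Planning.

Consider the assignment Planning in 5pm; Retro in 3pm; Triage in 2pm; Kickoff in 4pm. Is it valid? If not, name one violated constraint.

Tess is required at Triage and at Kickoff — holds.
Retro and Triage are combined into the same slot — violated.
Gus is required at Triage and at Planning — holds.

Invalid. Retro and Triage are combined into the same slot.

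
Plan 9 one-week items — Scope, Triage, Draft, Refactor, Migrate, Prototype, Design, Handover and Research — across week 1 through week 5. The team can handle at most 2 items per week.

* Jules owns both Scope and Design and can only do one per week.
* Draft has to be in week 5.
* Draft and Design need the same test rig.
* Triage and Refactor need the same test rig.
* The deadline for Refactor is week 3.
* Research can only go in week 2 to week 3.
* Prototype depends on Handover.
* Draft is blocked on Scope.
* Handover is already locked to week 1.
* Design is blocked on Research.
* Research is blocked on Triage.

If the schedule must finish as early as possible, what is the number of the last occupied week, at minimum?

5

The precedence chain requires at least 3 distinct weeks.
With at most 2 per week and 9 work items, at least 5 weeks are needed.
Draft can't be placed before week 5, so the schedule must run through at least week 5.
5 works (last occupied week: week 5): for example Handover=week 1; Prototype=week 3; Refactor=week 2; Migrate=week 4; Scope=week 3; Design=week 4; Triage=week 1; Draft=week 5; Research=week 2.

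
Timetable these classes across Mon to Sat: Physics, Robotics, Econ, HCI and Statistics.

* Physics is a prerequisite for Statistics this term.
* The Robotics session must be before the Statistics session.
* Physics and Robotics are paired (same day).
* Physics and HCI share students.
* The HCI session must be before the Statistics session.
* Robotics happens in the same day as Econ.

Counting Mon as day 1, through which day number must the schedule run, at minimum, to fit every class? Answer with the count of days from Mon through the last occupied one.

3

The precedence chain requires at least 2 distinct days.
Could 2 days be enough, i.e. nothing placed later than Tue? No: Statistics must come after Robotics (at Mon or later) → {Tue}; HCI must come before Statistics (at Tue or earlier) → {Mon}; Physics must come before Statistics (at Tue or earlier) → {Mon}; HCI can't share with Physics (Mon) → nothing is left.
So 2 days is not enough.
3 works (last occupied day: Wed): for example Physics -> Mon; Econ -> Mon; HCI -> Tue; Robotics -> Mon; Statistics -> Wed.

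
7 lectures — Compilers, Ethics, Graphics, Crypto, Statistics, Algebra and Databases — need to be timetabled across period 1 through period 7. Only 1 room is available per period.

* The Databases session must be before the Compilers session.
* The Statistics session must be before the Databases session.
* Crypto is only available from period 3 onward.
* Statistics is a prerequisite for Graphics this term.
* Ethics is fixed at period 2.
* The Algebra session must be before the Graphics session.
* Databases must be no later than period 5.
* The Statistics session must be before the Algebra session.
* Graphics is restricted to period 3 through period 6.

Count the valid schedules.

Splitting on Compilers: it can be period 4 (1), period 5 (2), period 6 (3), period 7 (9). Listing each branch's schedules as (Ethics, Graphics, Crypto, Statistics, Algebra, Databases) by period number:
Compilers=period 4: (2,6,7,1,5,3) — 1.
Compilers=period 5: (2,6,7,1,3,4) (2,6,7,1,4,3) — 2.
Compilers=period 6: (2,4,7,1,3,5) (2,5,7,1,3,4) (2,5,7,1,4,3) — 3.
Compilers=period 7: (2,4,6,1,3,5) (2,5,6,1,3,4) (2,5,6,1,4,3) (2,6,3,1,4,5) (2,6,3,1,5,4) (2,6,4,1,3,5) (2,6,4,1,5,3) (2,6,5,1,3,4) (2,6,5,1,4,3) — 9.
Summing: 1 + 2 + 3 + 9 = 15.

15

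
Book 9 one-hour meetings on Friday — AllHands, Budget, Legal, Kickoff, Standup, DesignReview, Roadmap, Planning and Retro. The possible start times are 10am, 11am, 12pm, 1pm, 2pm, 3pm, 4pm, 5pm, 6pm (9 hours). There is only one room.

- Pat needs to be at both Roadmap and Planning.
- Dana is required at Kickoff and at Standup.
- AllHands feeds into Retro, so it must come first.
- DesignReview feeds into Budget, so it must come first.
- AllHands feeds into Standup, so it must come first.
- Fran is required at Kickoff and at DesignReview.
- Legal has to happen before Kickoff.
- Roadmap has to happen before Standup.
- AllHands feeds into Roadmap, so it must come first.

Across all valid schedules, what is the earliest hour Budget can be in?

Precedence pushes Budget to at least 11am.
Budget at 11am is achievable: Budget -> 11am, Legal -> 3pm, DesignReview -> 10am, Retro -> 5pm, Kickoff -> 4pm, Roadmap -> 1pm, Standup -> 2pm, AllHands -> 12pm, Planning -> 6pm.

11am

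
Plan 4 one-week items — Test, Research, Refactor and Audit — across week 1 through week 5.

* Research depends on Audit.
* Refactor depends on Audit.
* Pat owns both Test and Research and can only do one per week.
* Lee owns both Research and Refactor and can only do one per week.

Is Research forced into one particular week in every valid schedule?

No

Research can be week 2 (e.g. Research in week 2, Refactor in week 3, Audit in week 1, Test in week 1) or week 3 (e.g. Audit in week 1; Refactor in week 2; Research in week 3; Test in week 1).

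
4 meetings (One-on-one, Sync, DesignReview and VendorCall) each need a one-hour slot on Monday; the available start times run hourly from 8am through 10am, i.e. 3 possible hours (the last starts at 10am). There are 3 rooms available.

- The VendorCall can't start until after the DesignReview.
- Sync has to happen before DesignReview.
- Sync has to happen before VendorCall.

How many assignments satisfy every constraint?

Enumerating: VendorCall=10am; Sync=8am; One-on-one=8am; DesignReview=9am | DesignReview in 9am, One-on-one in 9am, VendorCall in 10am, Sync in 8am | VendorCall in 10am, One-on-one in 10am, Sync in 8am, DesignReview in 9am.

3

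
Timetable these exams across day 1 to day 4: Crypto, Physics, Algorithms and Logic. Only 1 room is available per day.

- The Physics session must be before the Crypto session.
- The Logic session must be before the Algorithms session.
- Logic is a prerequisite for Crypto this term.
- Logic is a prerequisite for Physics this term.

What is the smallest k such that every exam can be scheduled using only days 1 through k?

The precedence chain requires at least 3 distinct days.
With at most 1 per day and 4 exams, at least 4 days are needed.
4 works (last occupied day: day 4): for example Algorithms in day 4, Logic in day 1, Crypto in day 3, Physics in day 2.

4 days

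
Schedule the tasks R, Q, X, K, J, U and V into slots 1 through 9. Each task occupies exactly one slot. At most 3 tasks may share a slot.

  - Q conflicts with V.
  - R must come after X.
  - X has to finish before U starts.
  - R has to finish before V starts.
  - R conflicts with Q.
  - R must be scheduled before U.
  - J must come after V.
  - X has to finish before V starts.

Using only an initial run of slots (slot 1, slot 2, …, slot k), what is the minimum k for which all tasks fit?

The precedence chain requires at least 4 distinct slots.
With at most 3 per slot and 7 tasks, at least 3 slots are needed.
4 works (last occupied slot: 4): for example V -> 3, Q -> 1, K -> 1, U -> 3, J -> 4, R -> 2, X -> 1.

4 slots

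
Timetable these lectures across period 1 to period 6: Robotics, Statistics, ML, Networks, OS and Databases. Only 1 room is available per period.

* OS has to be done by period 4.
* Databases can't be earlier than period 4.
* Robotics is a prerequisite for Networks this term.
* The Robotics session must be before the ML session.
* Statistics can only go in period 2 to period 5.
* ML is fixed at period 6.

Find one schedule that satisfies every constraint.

OS=period 1, Robotics=period 3, Databases=period 4, Networks=period 5, Statistics=period 2, ML=period 6

Checking: Robotics(period 3) before Networks(period 5); Robotics(period 3) before ML(period 6); Databases=period 4 in [period 4,period 6]; OS=period 1 in [period 1,period 4]; Statistics=period 2 in [period 2,period 5]; ML=period 6 in [period 6,period 6]; max 1 per period (cap 1).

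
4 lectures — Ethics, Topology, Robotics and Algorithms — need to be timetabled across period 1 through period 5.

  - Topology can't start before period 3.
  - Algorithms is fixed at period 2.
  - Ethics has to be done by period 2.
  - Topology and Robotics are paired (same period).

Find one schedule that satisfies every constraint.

Robotics -> period 3, Ethics -> period 1, Algorithms -> period 2, Topology -> period 3

Checking: Topology = Robotics = period 3; Topology=period 3 in [period 3,period 5]; Ethics=period 1 in [period 1,period 2]; Algorithms=period 2 in [period 2,period 2].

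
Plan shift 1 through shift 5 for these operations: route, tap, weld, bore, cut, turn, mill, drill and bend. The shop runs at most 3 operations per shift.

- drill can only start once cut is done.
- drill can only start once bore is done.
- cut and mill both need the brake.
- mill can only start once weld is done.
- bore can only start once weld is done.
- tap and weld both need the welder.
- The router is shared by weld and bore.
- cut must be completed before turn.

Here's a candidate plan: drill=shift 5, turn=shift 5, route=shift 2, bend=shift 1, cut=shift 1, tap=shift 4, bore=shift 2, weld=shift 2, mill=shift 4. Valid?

Invalid. The router is shared by weld and bore.

tap and weld both need the welder — holds.
drill can only start once cut is done — holds.
The shop runs at most 3 operations per shift — holds.
The router is shared by weld and bore — violated.
bore can only start once weld is done — violated.
drill can only start once bore is done — holds.
mill can only start once weld is done — holds.
cut and mill both need the brake — holds.
cut must be completed before turn — holds.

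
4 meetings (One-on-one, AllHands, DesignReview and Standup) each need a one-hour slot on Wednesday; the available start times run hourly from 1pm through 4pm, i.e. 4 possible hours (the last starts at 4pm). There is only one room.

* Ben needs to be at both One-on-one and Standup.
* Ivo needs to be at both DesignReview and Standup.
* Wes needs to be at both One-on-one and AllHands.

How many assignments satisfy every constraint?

Splitting on One-on-one: it can be 1pm (6), 2pm (6), 3pm (6), 4pm (6). Listing each branch's schedules as (AllHands, DesignReview, Standup):
One-on-one=1pm: (2pm,3pm,4pm) (2pm,4pm,3pm) (3pm,2pm,4pm) (3pm,4pm,2pm) (4pm,2pm,3pm) (4pm,3pm,2pm) — 6.
One-on-one=2pm: (1pm,3pm,4pm) (1pm,4pm,3pm) (3pm,1pm,4pm) (3pm,4pm,1pm) (4pm,1pm,3pm) (4pm,3pm,1pm) — 6.
One-on-one=3pm: (1pm,2pm,4pm) (1pm,4pm,2pm) (2pm,1pm,4pm) (2pm,4pm,1pm) (4pm,1pm,2pm) (4pm,2pm,1pm) — 6.
One-on-one=4pm: (1pm,2pm,3pm) (1pm,3pm,2pm) (2pm,1pm,3pm) (2pm,3pm,1pm) (3pm,1pm,2pm) (3pm,2pm,1pm) — 6.
Summing: 6 + 6 + 6 + 6 = 24.

24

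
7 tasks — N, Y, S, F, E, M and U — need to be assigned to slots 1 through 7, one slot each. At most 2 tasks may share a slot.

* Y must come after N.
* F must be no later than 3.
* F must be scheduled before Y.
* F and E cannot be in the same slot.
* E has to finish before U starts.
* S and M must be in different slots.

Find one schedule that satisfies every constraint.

N -> 1, Y -> 2, M -> 4, U -> 3, E -> 2, F -> 1, S -> 3

Checking: N(1) before Y(2); E(2) before U(3); F(1) before Y(2); F(1) != E(2); S(3) != M(4); F=1 in [1,3]; max 2 per slot (cap 2).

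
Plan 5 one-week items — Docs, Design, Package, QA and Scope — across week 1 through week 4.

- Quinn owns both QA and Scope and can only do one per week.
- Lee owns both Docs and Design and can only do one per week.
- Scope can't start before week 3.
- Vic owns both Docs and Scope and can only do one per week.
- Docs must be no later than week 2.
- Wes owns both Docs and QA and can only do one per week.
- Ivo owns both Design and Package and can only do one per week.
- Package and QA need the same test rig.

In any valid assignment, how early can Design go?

week 1

Design at week 1 is achievable: Scope in week 3, Design in week 1, Docs in week 2, QA in week 1, Package in week 2.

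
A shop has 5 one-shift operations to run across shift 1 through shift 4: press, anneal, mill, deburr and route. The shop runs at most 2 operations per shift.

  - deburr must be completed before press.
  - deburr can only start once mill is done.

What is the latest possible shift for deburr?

shift 3

Precedence pushes deburr to at least shift 2; downstream work caps deburr at shift 3.
deburr at shift 3 is achievable: anneal=shift 1; route=shift 2; deburr=shift 3; mill=shift 1; press=shift 4.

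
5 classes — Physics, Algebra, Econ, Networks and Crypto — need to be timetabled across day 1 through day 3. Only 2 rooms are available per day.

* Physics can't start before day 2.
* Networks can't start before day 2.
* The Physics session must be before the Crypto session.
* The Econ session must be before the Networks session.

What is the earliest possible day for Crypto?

day 3

Precedence pushes Crypto to at least day 3.
Crypto at day 3 is achievable: Econ=day 1, Crypto=day 3, Algebra=day 1, Networks=day 2, Physics=day 2.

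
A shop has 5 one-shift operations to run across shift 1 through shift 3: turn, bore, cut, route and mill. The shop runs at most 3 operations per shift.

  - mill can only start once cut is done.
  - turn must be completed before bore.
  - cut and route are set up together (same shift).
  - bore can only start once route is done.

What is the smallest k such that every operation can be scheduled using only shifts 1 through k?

The precedence chain requires at least 2 distinct shifts.
With at most 3 per shift and 5 operations, at least 2 shifts are needed.
2 works (last occupied shift: shift 2): for example route -> shift 1, mill -> shift 2, turn -> shift 1, bore -> shift 2, cut -> shift 1.

2 shifts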